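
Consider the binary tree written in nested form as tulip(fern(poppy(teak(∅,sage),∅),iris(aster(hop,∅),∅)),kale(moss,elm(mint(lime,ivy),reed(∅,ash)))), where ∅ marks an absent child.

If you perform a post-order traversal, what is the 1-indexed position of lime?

9

Post-order visits the left subtree, then the right subtree, then the node.
At tulip: go left to fern.
  At fern: go left to poppy.
    At poppy: go left to teak.
      At teak: no left child.
      At teak: go right to sage.
        sage is a leaf — visit sage.
      Visit teak.
    At poppy: no right child.
    Visit poppy.
  At fern: go right to iris.
    At iris: go left to aster.
      At aster: go left to hop.
        hop is a leaf — visit hop.
      At aster: no right child.
      Visit aster.
    At iris: no right child.
    Visit iris.
  Visit fern.
At tulip: go right to kale.
  At kale: go left to moss.
    moss is a leaf — visit moss.
  At kale: go right to elm.
    At elm: go left to mint.
      At mint: go left to lime.
        lime is a leaf — visit lime.
      At mint: go right to ivy.
        ivy is a leaf — visit ivy.
      Visit mint.
    At elm: go right to reed.
      At reed: no left child.
      At reed: go right to ash.
        ash is a leaf — visit ash.
      Visit reed.
    Visit elm.
  Visit kale.
Visit tulip.
Full post-order sequence: sage, teak, poppy, hop, aster, iris, fern, moss, lime, ivy, mint, ash, reed, elm, kale, tulip.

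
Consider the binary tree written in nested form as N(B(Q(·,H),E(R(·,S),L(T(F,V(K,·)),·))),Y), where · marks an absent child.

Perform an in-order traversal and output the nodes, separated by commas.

In-order visits the left subtree, then the node, then the right subtree.
At N: go left to B.
  At B: go left to Q.
    At Q: no left child.
    Visit Q.
    At Q: go right to H.
      H is a leaf — visit H.
  Visit B.
  At B: go right to E.
    At E: go left to R.
      At R: no left child.
      Visit R.
      At R: go right to S.
        S is a leaf — visit S.
    Visit E.
    At E: go right to L.
      At L: go left to T.
        At T: go left to F.
          F is a leaf — visit F.
        Visit T.
        At T: go right to V.
          At V: go left to K.
            K is a leaf — visit K.
          Visit V.
          At V: no right child.
      Visit L.
      At L: no right child.
Visit N.
At N: go right to Y.
  Y is a leaf — visit Y.

Q, H, B, R, S, E, F, T, K, V, L, N, Y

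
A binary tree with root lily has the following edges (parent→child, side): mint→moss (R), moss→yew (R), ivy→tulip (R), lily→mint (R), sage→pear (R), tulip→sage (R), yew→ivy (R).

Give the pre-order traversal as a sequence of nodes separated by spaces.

Pre-order visits the node, then its left subtree, then its right subtree.
Visit lily.
At lily: no left child.
At lily: go right to mint.
  Visit mint.
  At mint: no left child.
  At mint: go right to moss.
    Visit moss.
    At moss: no left child.
    At moss: go right to yew.
      Visit yew.
      At yew: no left child.
      At yew: go right to ivy.
        Visit ivy.
        At ivy: no left child.
        At ivy: go right to tulip.
          Visit tulip.
          At tulip: no left child.
          At tulip: go right to sage.
            Visit sage.
            At sage: no left child.
            At sage: go right to pear.
              pear is a leaf — visit pear.

lily mint moss yew ivy tulip sage pear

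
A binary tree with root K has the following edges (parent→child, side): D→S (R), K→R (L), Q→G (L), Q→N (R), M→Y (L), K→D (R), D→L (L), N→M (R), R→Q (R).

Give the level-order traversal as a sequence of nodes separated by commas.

Level-order visits nodes level by level from the root, left to right within each level.
Level 0: K
Level 1: R, D
Level 2: Q, L, S
Level 3: G, N
Level 4: M
Level 5: Y

K, R, D, Q, L, S, G, N, M, Y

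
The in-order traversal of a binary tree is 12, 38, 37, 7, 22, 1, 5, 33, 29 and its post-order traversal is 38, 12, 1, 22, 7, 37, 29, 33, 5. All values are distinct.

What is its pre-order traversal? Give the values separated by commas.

The last element of post-order is the root; it splits in-order into left and right subtrees.
Root 5: left subtree has 6 nodes {12, 38, 37, 7, 22, 1}, right has 2 {33, 29}.
  Root 37: left subtree has 2 nodes {12, 38}, right has 3 {7, 22, 1}.
    Root 12: left subtree has 0 nodes { }, right has 1 {38}.
    Root 7: left subtree has 0 nodes { }, right has 2 {22, 1}.
      Root 22: left subtree has 0 nodes { }, right has 1 {1}.
  Root 33: left subtree has 0 nodes { }, right has 1 {29}.

5, 37, 12, 38, 7, 22, 1, 33, 29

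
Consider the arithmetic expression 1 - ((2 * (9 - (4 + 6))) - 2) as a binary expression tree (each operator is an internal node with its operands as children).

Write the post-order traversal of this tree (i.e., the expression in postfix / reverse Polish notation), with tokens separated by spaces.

1 2 9 4 6 + - * 2 - -

Post-order on an expression tree gives postfix notation: for each operator, emit left operand, right operand, then the operator.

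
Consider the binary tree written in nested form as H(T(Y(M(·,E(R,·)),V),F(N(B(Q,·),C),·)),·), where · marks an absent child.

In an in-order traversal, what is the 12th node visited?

In-order visits the left subtree, then the node, then the right subtree.
At H: go left to T.
  At T: go left to Y.
    At Y: go left to M.
      At M: no left child.
      Visit M.
      At M: go right to E.
        At E: go left to R.
          R is a leaf — visit R.
        Visit E.
        At E: no right child.
    Visit Y.
    At Y: go right to V.
      V is a leaf — visit V.
  Visit T.
  At T: go right to F.
    At F: go left to N.
      At N: go left to B.
        At B: go left to Q.
          Q is a leaf — visit Q.
        Visit B.
        At B: no right child.
      Visit N.
      At N: go right to C.
        C is a leaf — visit C.
    Visit F.
    At F: no right child.
Visit H.
At H: no right child.
Full in-order sequence: M, R, E, Y, V, T, Q, B, N, C, F, H.

H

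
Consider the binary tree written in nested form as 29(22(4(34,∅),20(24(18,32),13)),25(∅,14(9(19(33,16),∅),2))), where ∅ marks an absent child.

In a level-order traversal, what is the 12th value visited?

Level-order visits nodes level by level from the root, left to right within each level.
Level 0: 29
Level 1: 22, 25
Level 2: 4, 20, 14
Level 3: 34, 24, 13, 9, 2
Level 4: 18, 32, 19
Level 5: 33, 16
Full level-order sequence: 29, 22, 25, 4, 20, 14, 34, 24, 13, 9, 2, 18, 32, 19, 33, 16.

18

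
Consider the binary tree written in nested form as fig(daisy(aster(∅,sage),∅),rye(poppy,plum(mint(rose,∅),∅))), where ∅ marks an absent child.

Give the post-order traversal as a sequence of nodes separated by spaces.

sage aster daisy poppy rose mint plum rye fig

Post-order visits the left subtree, then the right subtree, then the node.
At fig: go left to daisy.
  At daisy: go left to aster.
    At aster: no left child.
    At aster: go right to sage.
      sage is a leaf — visit sage.
    Visit aster.
  At daisy: no right child.
  Visit daisy.
At fig: go right to rye.
  At rye: go left to poppy.
    poppy is a leaf — visit poppy.
  At rye: go right to plum.
    At plum: go left to mint.
      At mint: go left to rose.
        rose is a leaf — visit rose.
      At mint: no right child.
      Visit mint.
    At plum: no right child.
    Visit plum.
  Visit rye.
Visit fig.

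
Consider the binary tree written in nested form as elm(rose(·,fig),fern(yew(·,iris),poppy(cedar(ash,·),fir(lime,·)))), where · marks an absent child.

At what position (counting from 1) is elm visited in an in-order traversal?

3

In-order visits the left subtree, then the node, then the right subtree.
At elm: go left to rose.
  At rose: no left child.
  Visit rose.
  At rose: go right to fig.
    fig is a leaf — visit fig.
Visit elm.
At elm: go right to fern.
  At fern: go left to yew.
    At yew: no left child.
    Visit yew.
    At yew: go right to iris.
      iris is a leaf — visit iris.
  Visit fern.
  At fern: go right to poppy.
    At poppy: go left to cedar.
      At cedar: go left to ash.
        ash is a leaf — visit ash.
      Visit cedar.
      At cedar: no right child.
    Visit poppy.
    At poppy: go right to fir.
      At fir: go left to lime.
        lime is a leaf — visit lime.
      Visit fir.
      At fir: no right child.
Full in-order sequence: rose, fig, elm, yew, iris, fern, ash, cedar, poppy, lime, fir.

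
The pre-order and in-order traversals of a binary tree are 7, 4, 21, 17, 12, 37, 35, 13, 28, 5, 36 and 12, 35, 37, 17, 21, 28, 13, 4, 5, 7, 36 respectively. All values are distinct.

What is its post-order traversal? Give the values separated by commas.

The first element of pre-order is the root; it splits in-order into left and right subtrees.
Root 7: left subtree has 9 nodes {12, 35, 37, 17, 21, 28, 13, 4, 5}, right has 1 {36}.
  Root 4: left subtree has 7 nodes {12, 35, 37, 17, 21, 28, 13}, right has 1 {5}.
    Root 21: left subtree has 4 nodes {12, 35, 37, 17}, right has 2 {28, 13}.
      Root 17: left subtree has 3 nodes {12, 35, 37}, right has 0 { }.
        Root 12: left subtree has 0 nodes { }, right has 2 {35, 37}.
          Root 37: left subtree has 1 node {35}, right has 0 { }.
      Root 13: left subtree has 1 node {28}, right has 0 { }.

35, 37, 12, 17, 28, 13, 21, 5, 4, 36, 7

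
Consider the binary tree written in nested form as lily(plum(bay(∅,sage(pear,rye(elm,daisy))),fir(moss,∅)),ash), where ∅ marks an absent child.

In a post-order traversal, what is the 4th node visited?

rye

Post-order visits the left subtree, then the right subtree, then the node.
At lily: go left to plum.
  At plum: go left to bay.
    At bay: no left child.
    At bay: go right to sage.
      At sage: go left to pear.
        pear is a leaf — visit pear.
      At sage: go right to rye.
        At rye: go left to elm.
          elm is a leaf — visit elm.
        At rye: go right to daisy.
          daisy is a leaf — visit daisy.
        Visit rye.
      Visit sage.
    Visit bay.
  At plum: go right to fir.
    At fir: go left to moss.
      moss is a leaf — visit moss.
    At fir: no right child.
    Visit fir.
  Visit plum.
At lily: go right to ash.
  ash is a leaf — visit ash.
Visit lily.
Full post-order sequence: pear, elm, daisy, rye, sage, bay, moss, fir, plum, ash, lily.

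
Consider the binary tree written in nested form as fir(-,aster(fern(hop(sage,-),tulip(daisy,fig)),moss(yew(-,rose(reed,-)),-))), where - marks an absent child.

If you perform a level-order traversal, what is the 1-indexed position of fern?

Level-order visits nodes level by level from the root, left to right within each level.
Level 0: fir
Level 1: aster
Level 2: fern, moss
Level 3: hop, tulip, yew
Level 4: sage, daisy, fig, rose
Level 5: reed
Full level-order sequence: fir, aster, fern, moss, hop, tulip, yew, sage, daisy, fig, rose, reed.

3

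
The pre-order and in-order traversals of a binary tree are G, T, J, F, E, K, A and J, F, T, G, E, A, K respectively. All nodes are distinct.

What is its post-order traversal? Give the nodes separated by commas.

F, J, T, A, K, E, G

The first element of pre-order is the root; it splits in-order into left and right subtrees.
Root G: left subtree has 3 nodes {J, F, T}, right has 3 {E, A, K}.
  Root T: left subtree has 2 nodes {J, F}, right has 0 { }.
    Root J: left subtree has 0 nodes { }, right has 1 {F}.
  Root E: left subtree has 0 nodes { }, right has 2 {A, K}.
    Root K: left subtree has 1 node {A}, right has 0 { }.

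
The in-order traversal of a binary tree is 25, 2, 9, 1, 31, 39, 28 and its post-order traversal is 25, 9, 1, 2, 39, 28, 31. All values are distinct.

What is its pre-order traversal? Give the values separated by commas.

31, 2, 25, 1, 9, 28, 39

The last element of post-order is the root; it splits in-order into left and right subtrees.
Root 31: left subtree has 4 nodes {25, 2, 9, 1}, right has 2 {39, 28}.
  Root 2: left subtree has 1 node {25}, right has 2 {9, 1}.
    Root 1: left subtree has 1 node {9}, right has 0 { }.
  Root 28: left subtree has 1 node {39}, right has 0 { }.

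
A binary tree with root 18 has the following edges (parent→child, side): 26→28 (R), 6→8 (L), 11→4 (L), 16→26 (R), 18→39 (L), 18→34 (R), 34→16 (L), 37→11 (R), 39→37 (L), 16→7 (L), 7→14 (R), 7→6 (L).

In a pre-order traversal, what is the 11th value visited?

14

Pre-order visits the node, then its left subtree, then its right subtree.
Visit 18.
At 18: go left to 39.
  Visit 39.
  At 39: go left to 37.
    Visit 37.
    At 37: no left child.
    At 37: go right to 11.
      Visit 11.
      At 11: go left to 4.
        4 is a leaf — visit 4.
      At 11: no right child.
  At 39: no right child.
At 18: go right to 34.
  Visit 34.
  At 34: go left to 16.
    Visit 16.
    At 16: go left to 7.
      Visit 7.
      At 7: go left to 6.
        Visit 6.
        At 6: go left to 8.
          8 is a leaf — visit 8.
        At 6: no right child.
      At 7: go right to 14.
        14 is a leaf — visit 14.
    At 16: go right to 26.
      Visit 26.
      At 26: no left child.
      At 26: go right to 28.
        28 is a leaf — visit 28.
  At 34: no right child.
Full pre-order sequence: 18, 39, 37, 11, 4, 34, 16, 7, 6, 8, 14, 26, 28.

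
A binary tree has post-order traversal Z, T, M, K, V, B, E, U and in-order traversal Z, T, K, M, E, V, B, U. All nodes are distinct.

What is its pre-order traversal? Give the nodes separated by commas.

U, E, K, T, Z, M, B, V

The last element of post-order is the root; it splits in-order into left and right subtrees.
Root U: left subtree has 7 nodes {Z, T, K, M, E, V, B}, right has 0 { }.
  Root E: left subtree has 4 nodes {Z, T, K, M}, right has 2 {V, B}.
    Root K: left subtree has 2 nodes {Z, T}, right has 1 {M}.
      Root T: left subtree has 1 node {Z}, right has 0 { }.
    Root B: left subtree has 1 node {V}, right has 0 { }.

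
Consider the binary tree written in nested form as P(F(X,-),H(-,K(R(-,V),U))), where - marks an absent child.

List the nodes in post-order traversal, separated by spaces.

X F V R U K H P

Post-order visits the left subtree, then the right subtree, then the node.
At P: go left to F.
  At F: go left to X.
    X is a leaf — visit X.
  At F: no right child.
  Visit F.
At P: go right to H.
  At H: no left child.
  At H: go right to K.
    At K: go left to R.
      At R: no left child.
      At R: go right to V.
        V is a leaf — visit V.
      Visit R.
    At K: go right to U.
      U is a leaf — visit U.
    Visit K.
  Visit H.
Visit P.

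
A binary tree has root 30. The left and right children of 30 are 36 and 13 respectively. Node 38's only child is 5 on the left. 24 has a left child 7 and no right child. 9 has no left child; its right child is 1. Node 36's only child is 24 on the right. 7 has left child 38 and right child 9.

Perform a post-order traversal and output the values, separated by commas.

5, 38, 1, 9, 7, 24, 36, 13, 30

Post-order visits the left subtree, then the right subtree, then the node.
At 30: go left to 36.
  At 36: no left child.
  At 36: go right to 24.
    At 24: go left to 7.
      At 7: go left to 38.
        At 38: go left to 5.
          5 is a leaf — visit 5.
        At 38: no right child.
        Visit 38.
      At 7: go right to 9.
        At 9: no left child.
        At 9: go right to 1.
          1 is a leaf — visit 1.
        Visit 9.
      Visit 7.
    At 24: no right child.
    Visit 24.
  Visit 36.
At 30: go right to 13.
  13 is a leaf — visit 13.
Visit 30.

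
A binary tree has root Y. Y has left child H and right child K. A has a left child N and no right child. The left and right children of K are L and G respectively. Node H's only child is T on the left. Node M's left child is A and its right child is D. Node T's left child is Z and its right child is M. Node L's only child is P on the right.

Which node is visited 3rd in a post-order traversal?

Post-order visits the left subtree, then the right subtree, then the node.
At Y: go left to H.
  At H: go left to T.
    At T: go left to Z.
      Z is a leaf — visit Z.
    At T: go right to M.
      At M: go left to A.
        At A: go left to N.
          N is a leaf — visit N.
        At A: no right child.
        Visit A.
      At M: go right to D.
        D is a leaf — visit D.
      Visit M.
    Visit T.
  At H: no right child.
  Visit H.
At Y: go right to K.
  At K: go left to L.
    At L: no left child.
    At L: go right to P.
      P is a leaf — visit P.
    Visit L.
  At K: go right to G.
    G is a leaf — visit G.
  Visit K.
Visit Y.
Full post-order sequence: Z, N, A, D, M, T, H, P, L, G, K, Y.

A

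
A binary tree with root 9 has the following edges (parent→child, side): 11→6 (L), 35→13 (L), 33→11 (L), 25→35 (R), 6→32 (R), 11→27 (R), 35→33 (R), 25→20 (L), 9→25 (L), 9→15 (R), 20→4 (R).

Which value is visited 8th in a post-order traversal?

Post-order visits the left subtree, then the right subtree, then the node.
At 9: go left to 25.
  At 25: go left to 20.
    At 20: no left child.
    At 20: go right to 4.
      4 is a leaf — visit 4.
    Visit 20.
  At 25: go right to 35.
    At 35: go left to 13.
      13 is a leaf — visit 13.
    At 35: go right to 33.
      At 33: go left to 11.
        At 11: go left to 6.
          At 6: no left child.
          At 6: go right to 32.
            32 is a leaf — visit 32.
          Visit 6.
        At 11: go right to 27.
          27 is a leaf — visit 27.
        Visit 11.
      At 33: no right child.
      Visit 33.
    Visit 35.
  Visit 25.
At 9: go right to 15.
  15 is a leaf — visit 15.
Visit 9.
Full post-order sequence: 4, 20, 13, 32, 6, 27, 11, 33, 35, 25, 15, 9.

33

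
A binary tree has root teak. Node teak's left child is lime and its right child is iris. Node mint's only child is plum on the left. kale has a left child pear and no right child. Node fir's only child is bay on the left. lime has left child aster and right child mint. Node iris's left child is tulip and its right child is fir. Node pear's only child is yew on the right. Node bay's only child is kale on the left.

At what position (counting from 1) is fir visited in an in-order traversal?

12

In-order visits the left subtree, then the node, then the right subtree.
At teak: go left to lime.
  At lime: go left to aster.
    aster is a leaf — visit aster.
  Visit lime.
  At lime: go right to mint.
    At mint: go left to plum.
      plum is a leaf — visit plum.
    Visit mint.
    At mint: no right child.
Visit teak.
At teak: go right to iris.
  At iris: go left to tulip.
    tulip is a leaf — visit tulip.
  Visit iris.
  At iris: go right to fir.
    At fir: go left to bay.
      At bay: go left to kale.
        At kale: go left to pear.
          At pear: no left child.
          Visit pear.
          At pear: go right to yew.
            yew is a leaf — visit yew.
        Visit kale.
        At kale: no right child.
      Visit bay.
      At bay: no right child.
    Visit fir.
    At fir: no right child.
Full in-order sequence: aster, lime, plum, mint, teak, tulip, iris, pear, yew, kale, bay, fir.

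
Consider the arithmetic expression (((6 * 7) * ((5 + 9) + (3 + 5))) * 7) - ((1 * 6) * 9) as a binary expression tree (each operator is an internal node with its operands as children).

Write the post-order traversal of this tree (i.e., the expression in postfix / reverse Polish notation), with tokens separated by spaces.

6 7 * 5 9 + 3 5 + + * 7 * 1 6 * 9 * -

Post-order on an expression tree gives postfix notation: for each operator, emit left operand, right operand, then the operator.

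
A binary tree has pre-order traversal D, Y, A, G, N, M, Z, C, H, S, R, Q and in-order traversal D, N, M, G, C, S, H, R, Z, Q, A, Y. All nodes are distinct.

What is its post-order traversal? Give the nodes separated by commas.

M, N, S, R, H, C, Q, Z, G, A, Y, D

The first element of pre-order is the root; it splits in-order into left and right subtrees.
Root D: left subtree has 0 nodes { }, right has 11 {N, M, G, C, S, H, R, Z, Q, A, Y}.
  Root Y: left subtree has 10 nodes {N, M, G, C, S, H, R, Z, Q, A}, right has 0 { }.
    Root A: left subtree has 9 nodes {N, M, G, C, S, H, R, Z, Q}, right has 0 { }.
      Root G: left subtree has 2 nodes {N, M}, right has 6 {C, S, H, R, Z, Q}.
        Root N: left subtree has 0 nodes { }, right has 1 {M}.
        Root Z: left subtree has 4 nodes {C, S, H, R}, right has 1 {Q}.
          Root C: left subtree has 0 nodes { }, right has 3 {S, H, R}.
            Root H: left subtree has 1 node {S}, right has 1 {R}.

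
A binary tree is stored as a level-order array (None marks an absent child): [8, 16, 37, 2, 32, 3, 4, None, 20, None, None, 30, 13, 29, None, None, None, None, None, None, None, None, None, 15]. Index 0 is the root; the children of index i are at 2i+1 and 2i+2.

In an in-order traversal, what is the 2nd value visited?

In-order visits the left subtree, then the node, then the right subtree.
At 8: go left to 16.
  At 16: go left to 2.
    At 2: no left child.
    Visit 2.
    At 2: go right to 20.
      20 is a leaf — visit 20.
  Visit 16.
  At 16: go right to 32.
    32 is a leaf — visit 32.
Visit 8.
At 8: go right to 37.
  At 37: go left to 3.
    At 3: go left to 30.
      At 30: go left to 15.
        15 is a leaf — visit 15.
      Visit 30.
      At 30: no right child.
    Visit 3.
    At 3: go right to 13.
      13 is a leaf — visit 13.
  Visit 37.
  At 37: go right to 4.
    At 4: go left to 29.
      29 is a leaf — visit 29.
    Visit 4.
    At 4: no right child.
Full in-order sequence: 2, 20, 16, 32, 8, 15, 30, 3, 13, 37, 29, 4.

20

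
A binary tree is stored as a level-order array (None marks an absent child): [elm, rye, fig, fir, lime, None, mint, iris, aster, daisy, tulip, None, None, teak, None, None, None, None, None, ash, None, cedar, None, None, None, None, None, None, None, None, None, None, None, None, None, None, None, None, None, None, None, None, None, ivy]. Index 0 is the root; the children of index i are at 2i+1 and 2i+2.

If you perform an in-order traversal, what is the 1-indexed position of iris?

In-order visits the left subtree, then the node, then the right subtree.
At elm: go left to rye.
  At rye: go left to fir.
    At fir: go left to iris.
      iris is a leaf — visit iris.
    Visit fir.
    At fir: go right to aster.
      aster is a leaf — visit aster.
  Visit rye.
  At rye: go right to lime.
    At lime: go left to daisy.
      At daisy: go left to ash.
        ash is a leaf — visit ash.
      Visit daisy.
      At daisy: no right child.
    Visit lime.
    At lime: go right to tulip.
      At tulip: go left to cedar.
        At cedar: go left to ivy.
          ivy is a leaf — visit ivy.
        Visit cedar.
        At cedar: no right child.
      Visit tulip.
      At tulip: no right child.
Visit elm.
At elm: go right to fig.
  At fig: no left child.
  Visit fig.
  At fig: go right to mint.
    At mint: go left to teak.
      teak is a leaf — visit teak.
    Visit mint.
    At mint: no right child.
Full in-order sequence: iris, fir, aster, rye, ash, daisy, lime, ivy, cedar, tulip, elm, fig, teak, mint.

1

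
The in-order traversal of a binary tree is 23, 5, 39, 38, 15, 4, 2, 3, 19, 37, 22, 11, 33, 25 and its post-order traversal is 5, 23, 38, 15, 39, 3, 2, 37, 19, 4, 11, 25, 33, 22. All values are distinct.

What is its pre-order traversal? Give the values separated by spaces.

22 4 39 23 5 15 38 19 2 3 37 33 11 25

The last element of post-order is the root; it splits in-order into left and right subtrees.
Root 22: left subtree has 10 nodes {23, 5, 39, 38, 15, 4, 2, 3, 19, 37}, right has 3 {11, 33, 25}.
  Root 4: left subtree has 5 nodes {23, 5, 39, 38, 15}, right has 4 {2, 3, 19, 37}.
    Root 39: left subtree has 2 nodes {23, 5}, right has 2 {38, 15}.
      Root 23: left subtree has 0 nodes { }, right has 1 {5}.
      Root 15: left subtree has 1 node {38}, right has 0 { }.
    Root 19: left subtree has 2 nodes {2, 3}, right has 1 {37}.
      Root 2: left subtree has 0 nodes { }, right has 1 {3}.
  Root 33: left subtree has 1 node {11}, right has 1 {25}.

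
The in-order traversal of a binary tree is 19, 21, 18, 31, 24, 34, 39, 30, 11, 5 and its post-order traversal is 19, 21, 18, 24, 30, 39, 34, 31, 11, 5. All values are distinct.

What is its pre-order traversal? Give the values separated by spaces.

The last element of post-order is the root; it splits in-order into left and right subtrees.
Root 5: left subtree has 9 nodes {19, 21, 18, 31, 24, 34, 39, 30, 11}, right has 0 { }.
  Root 11: left subtree has 8 nodes {19, 21, 18, 31, 24, 34, 39, 30}, right has 0 { }.
    Root 31: left subtree has 3 nodes {19, 21, 18}, right has 4 {24, 34, 39, 30}.
      Root 18: left subtree has 2 nodes {19, 21}, right has 0 { }.
        Root 21: left subtree has 1 node {19}, right has 0 { }.
      Root 34: left subtree has 1 node {24}, right has 2 {39, 30}.
        Root 39: left subtree has 0 nodes { }, right has 1 {30}.

5 11 31 18 21 19 34 24 39 30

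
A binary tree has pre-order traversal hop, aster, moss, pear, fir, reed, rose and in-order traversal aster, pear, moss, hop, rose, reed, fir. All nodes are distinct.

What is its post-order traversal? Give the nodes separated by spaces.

pear moss aster rose reed fir hop

The first element of pre-order is the root; it splits in-order into left and right subtrees.
Root hop: left subtree has 3 nodes {aster, pear, moss}, right has 3 {rose, reed, fir}.
  Root aster: left subtree has 0 nodes { }, right has 2 {pear, moss}.
    Root moss: left subtree has 1 node {pear}, right has 0 { }.
  Root fir: left subtree has 2 nodes {rose, reed}, right has 0 { }.
    Root reed: left subtree has 1 node {rose}, right has 0 { }.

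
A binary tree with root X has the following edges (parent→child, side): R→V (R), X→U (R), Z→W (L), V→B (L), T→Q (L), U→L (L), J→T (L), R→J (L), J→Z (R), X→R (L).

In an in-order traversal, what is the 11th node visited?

U

In-order visits the left subtree, then the node, then the right subtree.
At X: go left to R.
  At R: go left to J.
    At J: go left to T.
      At T: go left to Q.
        Q is a leaf — visit Q.
      Visit T.
      At T: no right child.
    Visit J.
    At J: go right to Z.
      At Z: go left to W.
        W is a leaf — visit W.
      Visit Z.
      At Z: no right child.
  Visit R.
  At R: go right to V.
    At V: go left to B.
      B is a leaf — visit B.
    Visit V.
    At V: no right child.
Visit X.
At X: go right to U.
  At U: go left to L.
    L is a leaf — visit L.
  Visit U.
  At U: no right child.
Full in-order sequence: Q, T, J, W, Z, R, B, V, X, L, U.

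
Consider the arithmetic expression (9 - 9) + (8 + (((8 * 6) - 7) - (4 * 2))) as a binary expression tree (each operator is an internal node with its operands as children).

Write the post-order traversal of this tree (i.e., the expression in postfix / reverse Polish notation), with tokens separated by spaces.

9 9 - 8 8 6 * 7 - 4 2 * - + +

Post-order on an expression tree gives postfix notation: for each operator, emit left operand, right operand, then the operator.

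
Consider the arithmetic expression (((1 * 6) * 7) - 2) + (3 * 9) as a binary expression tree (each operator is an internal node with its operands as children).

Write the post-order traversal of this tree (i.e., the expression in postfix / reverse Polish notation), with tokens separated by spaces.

1 6 * 7 * 2 - 3 9 * +

Post-order on an expression tree gives postfix notation: for each operator, emit left operand, right operand, then the operator.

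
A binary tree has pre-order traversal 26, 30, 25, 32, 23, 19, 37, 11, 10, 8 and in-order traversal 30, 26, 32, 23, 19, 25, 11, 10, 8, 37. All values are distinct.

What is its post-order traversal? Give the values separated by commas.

30, 19, 23, 32, 8, 10, 11, 37, 25, 26

The first element of pre-order is the root; it splits in-order into left and right subtrees.
Root 26: left subtree has 1 node {30}, right has 8 {32, 23, 19, 25, 11, 10, 8, 37}.
  Root 25: left subtree has 3 nodes {32, 23, 19}, right has 4 {11, 10, 8, 37}.
    Root 32: left subtree has 0 nodes { }, right has 2 {23, 19}.
      Root 23: left subtree has 0 nodes { }, right has 1 {19}.
    Root 37: left subtree has 3 nodes {11, 10, 8}, right has 0 { }.
      Root 11: left subtree has 0 nodes { }, right has 2 {10, 8}.
        Root 10: left subtree has 0 nodes { }, right has 1 {8}.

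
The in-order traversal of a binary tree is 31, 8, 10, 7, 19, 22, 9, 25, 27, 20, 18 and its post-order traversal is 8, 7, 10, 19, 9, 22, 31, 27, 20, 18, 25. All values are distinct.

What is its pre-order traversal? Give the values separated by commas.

The last element of post-order is the root; it splits in-order into left and right subtrees.
Root 25: left subtree has 7 nodes {31, 8, 10, 7, 19, 22, 9}, right has 3 {27, 20, 18}.
  Root 31: left subtree has 0 nodes { }, right has 6 {8, 10, 7, 19, 22, 9}.
    Root 22: left subtree has 4 nodes {8, 10, 7, 19}, right has 1 {9}.
      Root 19: left subtree has 3 nodes {8, 10, 7}, right has 0 { }.
        Root 10: left subtree has 1 node {8}, right has 1 {7}.
  Root 18: left subtree has 2 nodes {27, 20}, right has 0 { }.
    Root 20: left subtree has 1 node {27}, right has 0 { }.

25, 31, 22, 19, 10, 8, 7, 9, 18, 20, 27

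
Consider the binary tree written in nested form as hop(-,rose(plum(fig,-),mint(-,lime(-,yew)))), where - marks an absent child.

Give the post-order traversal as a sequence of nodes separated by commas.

Post-order visits the left subtree, then the right subtree, then the node.
At hop: no left child.
At hop: go right to rose.
  At rose: go left to plum.
    At plum: go left to fig.
      fig is a leaf — visit fig.
    At plum: no right child.
    Visit plum.
  At rose: go right to mint.
    At mint: no left child.
    At mint: go right to lime.
      At lime: no left child.
      At lime: go right to yew.
        yew is a leaf — visit yew.
      Visit lime.
    Visit mint.
  Visit rose.
Visit hop.

fig, plum, yew, lime, mint, rose, hop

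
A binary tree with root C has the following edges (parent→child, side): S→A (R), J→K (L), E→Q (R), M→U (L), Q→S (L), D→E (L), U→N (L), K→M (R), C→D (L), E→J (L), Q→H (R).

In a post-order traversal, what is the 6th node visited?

A

Post-order visits the left subtree, then the right subtree, then the node.
At C: go left to D.
  At D: go left to E.
    At E: go left to J.
      At J: go left to K.
        At K: no left child.
        At K: go right to M.
          At M: go left to U.
            At U: go left to N.
              N is a leaf — visit N.
            At U: no right child.
            Visit U.
          At M: no right child.
          Visit M.
        Visit K.
      At J: no right child.
      Visit J.
    At E: go right to Q.
      At Q: go left to S.
        At S: no left child.
        At S: go right to A.
          A is a leaf — visit A.
        Visit S.
      At Q: go right to H.
        H is a leaf — visit H.
      Visit Q.
    Visit E.
  At D: no right child.
  Visit D.
At C: no right child.
Visit C.
Full post-order sequence: N, U, M, K, J, A, S, H, Q, E, D, C.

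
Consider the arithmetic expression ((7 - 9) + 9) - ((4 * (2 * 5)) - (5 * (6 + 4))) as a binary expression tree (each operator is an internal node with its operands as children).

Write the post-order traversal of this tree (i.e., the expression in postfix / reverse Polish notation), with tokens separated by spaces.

Post-order on an expression tree gives postfix notation: for each operator, emit left operand, right operand, then the operator.

7 9 - 9 + 4 2 5 * * 5 6 4 + * - -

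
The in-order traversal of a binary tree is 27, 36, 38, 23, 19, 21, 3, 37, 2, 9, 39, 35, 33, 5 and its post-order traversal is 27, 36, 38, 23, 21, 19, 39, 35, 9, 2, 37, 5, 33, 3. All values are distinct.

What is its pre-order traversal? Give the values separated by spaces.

3 19 23 38 36 27 21 33 37 2 9 35 39 5

The last element of post-order is the root; it splits in-order into left and right subtrees.
Root 3: left subtree has 6 nodes {27, 36, 38, 23, 19, 21}, right has 7 {37, 2, 9, 39, 35, 33, 5}.
  Root 19: left subtree has 4 nodes {27, 36, 38, 23}, right has 1 {21}.
    Root 23: left subtree has 3 nodes {27, 36, 38}, right has 0 { }.
      Root 38: left subtree has 2 nodes {27, 36}, right has 0 { }.
        Root 36: left subtree has 1 node {27}, right has 0 { }.
  Root 33: left subtree has 5 nodes {37, 2, 9, 39, 35}, right has 1 {5}.
    Root 37: left subtree has 0 nodes { }, right has 4 {2, 9, 39, 35}.
      Root 2: left subtree has 0 nodes { }, right has 3 {9, 39, 35}.
        Root 9: left subtree has 0 nodes { }, right has 2 {39, 35}.
          Root 35: left subtree has 1 node {39}, right has 0 { }.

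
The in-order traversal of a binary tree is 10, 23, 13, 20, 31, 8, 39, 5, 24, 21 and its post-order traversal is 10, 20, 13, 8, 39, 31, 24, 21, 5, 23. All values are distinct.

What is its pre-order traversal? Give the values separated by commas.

23, 10, 5, 31, 13, 20, 39, 8, 21, 24

The last element of post-order is the root; it splits in-order into left and right subtrees.
Root 23: left subtree has 1 node {10}, right has 8 {13, 20, 31, 8, 39, 5, 24, 21}.
  Root 5: left subtree has 5 nodes {13, 20, 31, 8, 39}, right has 2 {24, 21}.
    Root 31: left subtree has 2 nodes {13, 20}, right has 2 {8, 39}.
      Root 13: left subtree has 0 nodes { }, right has 1 {20}.
      Root 39: left subtree has 1 node {8}, right has 0 { }.
    Root 21: left subtree has 1 node {24}, right has 0 { }.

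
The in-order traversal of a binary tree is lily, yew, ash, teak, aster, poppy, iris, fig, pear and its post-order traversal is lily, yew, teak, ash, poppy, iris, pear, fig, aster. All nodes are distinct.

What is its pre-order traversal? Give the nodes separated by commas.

aster, ash, yew, lily, teak, fig, iris, poppy, pear

The last element of post-order is the root; it splits in-order into left and right subtrees.
Root aster: left subtree has 4 nodes {lily, yew, ash, teak}, right has 4 {poppy, iris, fig, pear}.
  Root ash: left subtree has 2 nodes {lily, yew}, right has 1 {teak}.
    Root yew: left subtree has 1 node {lily}, right has 0 { }.
  Root fig: left subtree has 2 nodes {poppy, iris}, right has 1 {pear}.
    Root iris: left subtree has 1 node {poppy}, right has 0 { }.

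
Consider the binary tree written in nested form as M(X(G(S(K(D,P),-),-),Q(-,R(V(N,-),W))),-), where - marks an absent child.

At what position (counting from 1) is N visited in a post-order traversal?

Post-order visits the left subtree, then the right subtree, then the node.
At M: go left to X.
  At X: go left to G.
    At G: go left to S.
      At S: go left to K.
        At K: go left to D.
          D is a leaf — visit D.
        At K: go right to P.
          P is a leaf — visit P.
        Visit K.
      At S: no right child.
      Visit S.
    At G: no right child.
    Visit G.
  At X: go right to Q.
    At Q: no left child.
    At Q: go right to R.
      At R: go left to V.
        At V: go left to N.
          N is a leaf — visit N.
        At V: no right child.
        Visit V.
      At R: go right to W.
        W is a leaf — visit W.
      Visit R.
    Visit Q.
  Visit X.
At M: no right child.
Visit M.
Full post-order sequence: D, P, K, S, G, N, V, W, R, Q, X, M.

6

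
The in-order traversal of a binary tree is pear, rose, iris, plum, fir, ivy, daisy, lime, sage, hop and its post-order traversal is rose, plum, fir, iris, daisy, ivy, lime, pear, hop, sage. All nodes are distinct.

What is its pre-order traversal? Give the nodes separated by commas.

The last element of post-order is the root; it splits in-order into left and right subtrees.
Root sage: left subtree has 8 nodes {pear, rose, iris, plum, fir, ivy, daisy, lime}, right has 1 {hop}.
  Root pear: left subtree has 0 nodes { }, right has 7 {rose, iris, plum, fir, ivy, daisy, lime}.
    Root lime: left subtree has 6 nodes {rose, iris, plum, fir, ivy, daisy}, right has 0 { }.
      Root ivy: left subtree has 4 nodes {rose, iris, plum, fir}, right has 1 {daisy}.
        Root iris: left subtree has 1 node {rose}, right has 2 {plum, fir}.
          Root fir: left subtree has 1 node {plum}, right has 0 { }.

sage, pear, lime, ivy, iris, rose, fir, plum, daisy, hop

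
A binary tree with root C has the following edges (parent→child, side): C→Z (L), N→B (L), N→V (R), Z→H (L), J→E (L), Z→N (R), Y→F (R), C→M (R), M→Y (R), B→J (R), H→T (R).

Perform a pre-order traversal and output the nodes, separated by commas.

Pre-order visits the node, then its left subtree, then its right subtree.
Visit C.
At C: go left to Z.
  Visit Z.
  At Z: go left to H.
    Visit H.
    At H: no left child.
    At H: go right to T.
      T is a leaf — visit T.
  At Z: go right to N.
    Visit N.
    At N: go left to B.
      Visit B.
      At B: no left child.
      At B: go right to J.
        Visit J.
        At J: go left to E.
          E is a leaf — visit E.
        At J: no right child.
    At N: go right to V.
      V is a leaf — visit V.
At C: go right to M.
  Visit M.
  At M: no left child.
  At M: go right to Y.
    Visit Y.
    At Y: no left child.
    At Y: go right to F.
      F is a leaf — visit F.

C, Z, H, T, N, B, J, E, V, M, Y, F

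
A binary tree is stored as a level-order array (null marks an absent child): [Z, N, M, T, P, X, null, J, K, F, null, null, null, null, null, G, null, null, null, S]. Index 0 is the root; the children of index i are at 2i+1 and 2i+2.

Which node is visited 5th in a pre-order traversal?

G

Pre-order visits the node, then its left subtree, then its right subtree.
Visit Z.
At Z: go left to N.
  Visit N.
  At N: go left to T.
    Visit T.
    At T: go left to J.
      Visit J.
      At J: go left to G.
        G is a leaf — visit G.
      At J: no right child.
    At T: go right to K.
      K is a leaf — visit K.
  At N: go right to P.
    Visit P.
    At P: go left to F.
      Visit F.
      At F: go left to S.
        S is a leaf — visit S.
      At F: no right child.
    At P: no right child.
At Z: go right to M.
  Visit M.
  At M: go left to X.
    X is a leaf — visit X.
  At M: no right child.
Full pre-order sequence: Z, N, T, J, G, K, P, F, S, M, X.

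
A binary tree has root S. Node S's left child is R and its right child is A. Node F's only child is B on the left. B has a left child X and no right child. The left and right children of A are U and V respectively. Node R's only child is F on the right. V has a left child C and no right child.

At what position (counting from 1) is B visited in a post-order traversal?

Post-order visits the left subtree, then the right subtree, then the node.
At S: go left to R.
  At R: no left child.
  At R: go right to F.
    At F: go left to B.
      At B: go left to X.
        X is a leaf — visit X.
      At B: no right child.
      Visit B.
    At F: no right child.
    Visit F.
  Visit R.
At S: go right to A.
  At A: go left to U.
    U is a leaf — visit U.
  At A: go right to V.
    At V: go left to C.
      C is a leaf — visit C.
    At V: no right child.
    Visit V.
  Visit A.
Visit S.
Full post-order sequence: X, B, F, R, U, C, V, A, S.

2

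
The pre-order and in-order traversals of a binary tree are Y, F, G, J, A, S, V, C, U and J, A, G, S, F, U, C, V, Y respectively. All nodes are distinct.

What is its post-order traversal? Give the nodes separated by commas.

A, J, S, G, U, C, V, F, Y

The first element of pre-order is the root; it splits in-order into left and right subtrees.
Root Y: left subtree has 8 nodes {J, A, G, S, F, U, C, V}, right has 0 { }.
  Root F: left subtree has 4 nodes {J, A, G, S}, right has 3 {U, C, V}.
    Root G: left subtree has 2 nodes {J, A}, right has 1 {S}.
      Root J: left subtree has 0 nodes { }, right has 1 {A}.
    Root V: left subtree has 2 nodes {U, C}, right has 0 { }.
      Root C: left subtree has 1 node {U}, right has 0 { }.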